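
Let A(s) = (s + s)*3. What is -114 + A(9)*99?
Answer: 5232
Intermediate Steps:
A(s) = 6*s (A(s) = (2*s)*3 = 6*s)
-114 + A(9)*99 = -114 + (6*9)*99 = -114 + 54*99 = -114 + 5346 = 5232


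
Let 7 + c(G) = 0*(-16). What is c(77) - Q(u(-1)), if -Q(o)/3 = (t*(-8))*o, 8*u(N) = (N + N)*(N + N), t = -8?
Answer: 89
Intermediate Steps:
c(G) = -7 (c(G) = -7 + 0*(-16) = -7 + 0 = -7)
u(N) = N**2/2 (u(N) = ((N + N)*(N + N))/8 = ((2*N)*(2*N))/8 = (4*N**2)/8 = N**2/2)
Q(o) = -192*o (Q(o) = -3*(-8*(-8))*o = -192*o)
c(77) - Q(u(-1)) = -7 - (-192)*(1/2)*(-1)**2 = -7 - (-192)*(1/2)*1 = -7 - (-192)/2 = -7 - 1*(-96) = -7 + 96 = 89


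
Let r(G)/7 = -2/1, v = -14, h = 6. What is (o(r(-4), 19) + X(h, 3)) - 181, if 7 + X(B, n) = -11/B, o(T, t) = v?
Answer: -1223/6 ≈ -203.83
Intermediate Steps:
r(G) = -14 (r(G) = 7*(-2/1) = 7*(-2*1) = 7*(-2) = -14)
o(T, t) = -14
X(B, n) = -7 - 11/B
(o(r(-4), 19) + X(h, 3)) - 181 = (-14 + (-7 - 11/6)) - 181 = (-14 - 53/6) - 181 = -137/6 - 181 = -1223/6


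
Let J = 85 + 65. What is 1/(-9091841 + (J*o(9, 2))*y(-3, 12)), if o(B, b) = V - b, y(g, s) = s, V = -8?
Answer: -1/9109841 ≈ -1.0977e-7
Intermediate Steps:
o(B, b) = -8 - b
J = 150
1/(-9091841 + (J*o(9, 2))*y(-3, 12)) = 1/(-9091841 + (150*(-8 - 1*2))*12) = 1/(-9091841 + (150*(-8 - 2))*12) = 1/(-9091841 + (150*(-10))*12) = 1/(-9091841 - 1500*12) = 1/(-9091841 - 18000) = 1/(-9109841) = -1/9109841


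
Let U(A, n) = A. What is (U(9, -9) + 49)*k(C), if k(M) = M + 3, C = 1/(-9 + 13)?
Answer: 377/2 ≈ 188.50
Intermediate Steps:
C = ¼ (C = 1/4 = ¼ ≈ 0.25000)
k(M) = 3 + M
(U(9, -9) + 49)*k(C) = (9 + 49)*(3 + ¼) = 58*(13/4) = 377/2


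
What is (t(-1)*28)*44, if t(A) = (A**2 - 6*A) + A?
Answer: 7392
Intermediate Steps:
t(A) = A**2 - 5*A
(t(-1)*28)*44 = (-(-5 - 1)*28)*44 = (-1*(-6)*28)*44 = (6*28)*44 = 168*44 = 7392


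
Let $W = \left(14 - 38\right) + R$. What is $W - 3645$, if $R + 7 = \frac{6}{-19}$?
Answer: $- \frac{69850}{19} \approx -3676.3$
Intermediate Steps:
$R = - \frac{139}{19}$ ($R = -7 + \frac{6}{-19} = -7 + 6 \left(- \frac{1}{19}\right) = -7 - \frac{6}{19} = - \frac{139}{19} \approx -7.3158$)
$W = - \frac{595}{19}$ ($W = \left(14 - 38\right) - \frac{139}{19} = -24 - \frac{139}{19} = - \frac{595}{19} \approx -31.316$)
$W - 3645 = - \frac{595}{19} - 3645 = - \frac{69850}{19}$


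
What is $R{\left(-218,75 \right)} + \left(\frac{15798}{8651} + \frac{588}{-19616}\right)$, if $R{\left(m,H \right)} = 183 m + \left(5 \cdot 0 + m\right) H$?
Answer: $- \frac{2386047601281}{42424504} \approx -56242.0$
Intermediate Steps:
$R{\left(m,H \right)} = 183 m + H m$ ($R{\left(m,H \right)} = 183 m + \left(0 + m\right) H = 183 m + m H = 183 m + H m$)
$R{\left(-218,75 \right)} + \left(\frac{15798}{8651} + \frac{588}{-19616}\right) = - 218 \left(183 + 75\right) + \left(\frac{15798}{8651} + \frac{588}{-19616}\right) = \left(-218\right) 258 + \left(15798 \cdot \frac{1}{8651} + 588 \left(- \frac{1}{19616}\right)\right) = -56244 + \left(\frac{15798}{8651} - \frac{147}{4904}\right) = -56244 + \frac{76201695}{42424504} = - \frac{2386047601281}{42424504}$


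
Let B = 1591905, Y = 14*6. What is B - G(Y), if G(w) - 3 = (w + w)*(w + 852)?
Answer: 1434654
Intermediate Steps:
Y = 84
G(w) = 3 + 2*w*(852 + w) (G(w) = 3 + (w + w)*(w + 852) = 3 + (2*w)*(852 + w) = 3 + 2*w*(852 + w))
B - G(Y) = 1591905 - (3 + 2*84**2 + 1704*84) = 1591905 - (3 + 2*7056 + 143136) = 1591905 - (3 + 14112 + 143136) = 1591905 - 1*157251 = 1591905 - 157251 = 1434654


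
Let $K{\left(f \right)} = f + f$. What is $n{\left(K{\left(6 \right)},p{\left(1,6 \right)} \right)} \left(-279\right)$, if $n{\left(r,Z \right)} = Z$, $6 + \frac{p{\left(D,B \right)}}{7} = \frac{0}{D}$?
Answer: $11718$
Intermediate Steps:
$K{\left(f \right)} = 2 f$
$p{\left(D,B \right)} = -42$ ($p{\left(D,B \right)} = -42 + 7 \frac{0}{D} = -42 + 7 \cdot 0 = -42 + 0 = -42$)
$n{\left(K{\left(6 \right)},p{\left(1,6 \right)} \right)} \left(-279\right) = \left(-42\right) \left(-279\right) = 11718$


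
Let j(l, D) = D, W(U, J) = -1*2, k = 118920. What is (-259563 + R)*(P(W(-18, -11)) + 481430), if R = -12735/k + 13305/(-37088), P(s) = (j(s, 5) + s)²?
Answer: -4592951945307172797/36754208 ≈ -1.2496e+11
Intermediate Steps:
W(U, J) = -2
P(s) = (5 + s)²
R = -17121219/36754208 (R = -12735/118920 + 13305/(-37088) = -12735*1/118920 + 13305*(-1/37088) = -849/7928 - 13305/37088 = -17121219/36754208 ≈ -0.46583)
(-259563 + R)*(P(W(-18, -11)) + 481430) = (-259563 - 17121219/36754208)*((5 - 2)² + 481430) = -9540049612323*(3² + 481430)/36754208 = -9540049612323*(9 + 481430)/36754208 = -9540049612323/36754208*481439 = -4592951945307172797/36754208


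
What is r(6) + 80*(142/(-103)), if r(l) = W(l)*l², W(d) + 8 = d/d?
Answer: -37316/103 ≈ -362.29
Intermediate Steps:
W(d) = -7 (W(d) = -8 + d/d = -8 + 1 = -7)
r(l) = -7*l²
r(6) + 80*(142/(-103)) = -7*6² + 80*(142/(-103)) = -7*36 + 80*(142*(-1/103)) = -252 + 80*(-142/103) = -252 - 11360/103 = -37316/103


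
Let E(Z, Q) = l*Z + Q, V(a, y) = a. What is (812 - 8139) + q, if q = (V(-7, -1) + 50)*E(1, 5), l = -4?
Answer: -7284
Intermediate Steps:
E(Z, Q) = Q - 4*Z (E(Z, Q) = -4*Z + Q = Q - 4*Z)
q = 43 (q = (-7 + 50)*(5 - 4*1) = 43*(5 - 4) = 43*1 = 43)
(812 - 8139) + q = (812 - 8139) + 43 = -7327 + 43 = -7284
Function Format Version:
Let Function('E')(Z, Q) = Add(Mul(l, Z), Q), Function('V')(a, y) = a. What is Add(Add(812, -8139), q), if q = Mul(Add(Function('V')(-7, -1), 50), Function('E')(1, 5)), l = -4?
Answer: -7284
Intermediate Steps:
Function('E')(Z, Q) = Add(Q, Mul(-4, Z)) (Function('E')(Z, Q) = Add(Mul(-4, Z), Q) = Add(Q, Mul(-4, Z)))
q = 43 (q = Mul(Add(-7, 50), Add(5, Mul(-4, 1))) = Mul(43, Add(5, -4)) = Mul(43, 1) = 43)
Add(Add(812, -8139), q) = Add(Add(812, -8139), 43) = Add(-7327, 43) = -7284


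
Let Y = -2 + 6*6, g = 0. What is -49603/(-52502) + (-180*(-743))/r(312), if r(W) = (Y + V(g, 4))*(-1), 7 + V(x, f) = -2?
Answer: -1404075481/262510 ≈ -5348.7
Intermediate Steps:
V(x, f) = -9 (V(x, f) = -7 - 2 = -9)
Y = 34 (Y = -2 + 36 = 34)
r(W) = -25 (r(W) = (34 - 9)*(-1) = 25*(-1) = -25)
-49603/(-52502) + (-180*(-743))/r(312) = -49603/(-52502) - 180*(-743)/(-25) = -49603*(-1/52502) + 133740*(-1/25) = 49603/52502 - 26748/5 = -1404075481/262510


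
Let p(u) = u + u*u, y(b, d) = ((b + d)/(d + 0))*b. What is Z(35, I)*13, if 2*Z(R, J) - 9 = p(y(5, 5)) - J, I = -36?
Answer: 2015/2 ≈ 1007.5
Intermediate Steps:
y(b, d) = b*(b + d)/d (y(b, d) = ((b + d)/d)*b = b*(b + d)/d)
p(u) = u + u²
Z(R, J) = 119/2 - J/2 (Z(R, J) = 9/2 + ((5*(5 + 5)/5)*(1 + 5*(5 + 5)/5) - J)/2 = 9/2 + ((5*(⅕)*10)*(1 + 5*(⅕)*10) - J)/2 = 9/2 + (10*(1 + 10) - J)/2 = 9/2 + (10*11 - J)/2 = 9/2 + (110 - J)/2 = 9/2 + (55 - J/2) = 119/2 - J/2)
Z(35, I)*13 = (119/2 - ½*(-36))*13 = (119/2 + 18)*13 = (155/2)*13 = 2015/2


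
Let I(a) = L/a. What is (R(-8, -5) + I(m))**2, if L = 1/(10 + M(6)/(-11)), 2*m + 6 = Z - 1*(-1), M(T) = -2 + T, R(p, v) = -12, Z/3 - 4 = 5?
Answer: 1615441/11236 ≈ 143.77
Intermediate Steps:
Z = 27 (Z = 12 + 3*5 = 12 + 15 = 27)
m = 11 (m = -3 + (27 - 1*(-1))/2 = -3 + (27 + 1)/2 = -3 + (1/2)*28 = -3 + 14 = 11)
L = 11/106 (L = 1/(10 + (-2 + 6)/(-11)) = 1/(10 + 4*(-1/11)) = 1/(10 - 4/11) = 1/(106/11) = 11/106 ≈ 0.10377)
I(a) = 11/(106*a)
(R(-8, -5) + I(m))**2 = (-12 + (11/106)/11)**2 = (-12 + (11/106)*(1/11))**2 = (-12 + 1/106)**2 = (-1271/106)**2 = 1615441/11236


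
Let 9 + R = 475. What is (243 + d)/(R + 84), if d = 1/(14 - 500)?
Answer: 118097/267300 ≈ 0.44181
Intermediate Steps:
R = 466 (R = -9 + 475 = 466)
d = -1/486 (d = 1/(-486) = -1/486 ≈ -0.0020576)
(243 + d)/(R + 84) = (243 - 1/486)/(466 + 84) = (118097/486)/550 = (118097/486)*(1/550) = 118097/267300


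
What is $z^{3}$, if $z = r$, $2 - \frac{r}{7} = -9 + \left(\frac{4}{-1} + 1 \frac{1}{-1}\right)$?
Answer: $1404928$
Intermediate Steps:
$r = 112$ ($r = 14 - 7 \left(-9 + \left(\frac{4}{-1} + 1 \frac{1}{-1}\right)\right) = 14 - 7 \left(-9 + \left(4 \left(-1\right) + 1 \left(-1\right)\right)\right) = 14 - 7 \left(-9 - 5\right) = 14 - -98 = 14 + 98 = 112$)
$z = 112$
$z^{3} = 112^{3} = 1404928$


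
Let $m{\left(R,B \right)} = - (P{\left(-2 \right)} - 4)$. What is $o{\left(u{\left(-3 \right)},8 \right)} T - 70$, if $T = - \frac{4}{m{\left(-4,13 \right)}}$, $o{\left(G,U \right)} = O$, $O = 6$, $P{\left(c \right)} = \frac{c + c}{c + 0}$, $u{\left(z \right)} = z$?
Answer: $-82$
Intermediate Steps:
$P{\left(c \right)} = 2$ ($P{\left(c \right)} = \frac{2 c}{c} = 2$)
$o{\left(G,U \right)} = 6$
$m{\left(R,B \right)} = 2$ ($m{\left(R,B \right)} = - (2 - 4) = \left(-1\right) \left(-2\right) = 2$)
$T = -2$ ($T = - \frac{4}{2} = \left(-4\right) \frac{1}{2} = -2$)
$o{\left(u{\left(-3 \right)},8 \right)} T - 70 = 6 \left(-2\right) - 70 = -12 - 70 = -82$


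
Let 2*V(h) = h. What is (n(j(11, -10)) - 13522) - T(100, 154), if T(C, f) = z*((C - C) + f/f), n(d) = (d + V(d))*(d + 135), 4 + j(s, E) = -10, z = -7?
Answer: -16056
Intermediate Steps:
V(h) = h/2
j(s, E) = -14 (j(s, E) = -4 - 10 = -14)
n(d) = 3*d*(135 + d)/2 (n(d) = (d + d/2)*(d + 135) = (3*d/2)*(135 + d) = 3*d*(135 + d)/2)
T(C, f) = -7 (T(C, f) = -7*((C - C) + f/f) = -7*(0 + 1) = -7*1 = -7)
(n(j(11, -10)) - 13522) - T(100, 154) = ((3/2)*(-14)*(135 - 14) - 13522) - 1*(-7) = ((3/2)*(-14)*121 - 13522) + 7 = (-2541 - 13522) + 7 = -16063 + 7 = -16056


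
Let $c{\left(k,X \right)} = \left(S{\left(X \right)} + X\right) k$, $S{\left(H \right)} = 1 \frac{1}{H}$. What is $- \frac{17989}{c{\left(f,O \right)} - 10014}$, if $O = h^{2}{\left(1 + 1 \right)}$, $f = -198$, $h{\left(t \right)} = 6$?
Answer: $\frac{35978}{34295} \approx 1.0491$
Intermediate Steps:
$S{\left(H \right)} = \frac{1}{H}$
$O = 36$ ($O = 6^{2} = 36$)
$c{\left(k,X \right)} = k \left(X + \frac{1}{X}\right)$ ($c{\left(k,X \right)} = \left(\frac{1}{X} + X\right) k = \left(X + \frac{1}{X}\right) k = k \left(X + \frac{1}{X}\right)$)
$- \frac{17989}{c{\left(f,O \right)} - 10014} = - \frac{17989}{\left(36 \left(-198\right) - \frac{198}{36}\right) - 10014} = - \frac{17989}{\left(-7128 - \frac{11}{2}\right) - 10014} = - \frac{17989}{- \frac{14267}{2} - 10014} = - \frac{17989}{- \frac{34295}{2}} = \left(-17989\right) \left(- \frac{2}{34295}\right) = \frac{35978}{34295}$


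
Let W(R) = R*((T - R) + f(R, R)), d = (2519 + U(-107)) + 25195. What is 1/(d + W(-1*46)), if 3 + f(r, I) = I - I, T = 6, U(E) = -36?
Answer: 1/25424 ≈ 3.9333e-5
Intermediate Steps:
f(r, I) = -3 (f(r, I) = -3 + (I - I) = -3 + 0 = -3)
d = 27678 (d = (2519 - 36) + 25195 = 2483 + 25195 = 27678)
W(R) = R*(3 - R) (W(R) = R*((6 - R) - 3) = R*(3 - R))
1/(d + W(-1*46)) = 1/(27678 + (-1*46)*(3 - (-1)*46)) = 1/(27678 - 46*(3 - 1*(-46))) = 1/(27678 - 46*(3 + 46)) = 1/(27678 - 46*49) = 1/(27678 - 2254) = 1/25424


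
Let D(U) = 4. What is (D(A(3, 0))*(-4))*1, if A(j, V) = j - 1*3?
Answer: -16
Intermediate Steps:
A(j, V) = -3 + j (A(j, V) = j - 3 = -3 + j)
(D(A(3, 0))*(-4))*1 = (4*(-4))*1 = -16*1 = -16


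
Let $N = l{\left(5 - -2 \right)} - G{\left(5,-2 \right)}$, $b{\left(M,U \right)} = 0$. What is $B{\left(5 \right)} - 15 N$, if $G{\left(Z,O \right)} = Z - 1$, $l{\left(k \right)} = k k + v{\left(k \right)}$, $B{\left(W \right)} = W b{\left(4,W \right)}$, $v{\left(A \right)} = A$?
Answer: $-780$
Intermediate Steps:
$B{\left(W \right)} = 0$ ($B{\left(W \right)} = W 0 = 0$)
$l{\left(k \right)} = k + k^{2}$ ($l{\left(k \right)} = k k + k = k^{2} + k = k + k^{2}$)
$G{\left(Z,O \right)} = -1 + Z$
$N = 52$ ($N = \left(5 - -2\right) \left(1 + \left(5 - -2\right)\right) - \left(-1 + 5\right) = \left(5 + 2\right) \left(1 + \left(5 + 2\right)\right) - 4 = 7 \left(1 + 7\right) - 4 = 7 \cdot 8 - 4 = 56 - 4 = 52$)
$B{\left(5 \right)} - 15 N = 0 - 780 = -780$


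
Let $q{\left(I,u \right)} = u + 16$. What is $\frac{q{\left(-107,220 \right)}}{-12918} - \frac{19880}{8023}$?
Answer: $- \frac{1821854}{729867} \approx -2.4961$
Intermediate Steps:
$q{\left(I,u \right)} = 16 + u$
$\frac{q{\left(-107,220 \right)}}{-12918} - \frac{19880}{8023} = \frac{16 + 220}{-12918} - \frac{19880}{8023} = 236 \left(- \frac{1}{12918}\right) - \frac{280}{113} = - \frac{118}{6459} - \frac{280}{113} = - \frac{1821854}{729867}$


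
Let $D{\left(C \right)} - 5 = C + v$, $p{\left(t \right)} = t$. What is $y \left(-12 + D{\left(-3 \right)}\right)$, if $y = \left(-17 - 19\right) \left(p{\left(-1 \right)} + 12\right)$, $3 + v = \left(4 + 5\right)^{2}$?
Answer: $-26928$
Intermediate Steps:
$v = 78$ ($v = -3 + \left(4 + 5\right)^{2} = -3 + 9^{2} = -3 + 81 = 78$)
$D{\left(C \right)} = 83 + C$ ($D{\left(C \right)} = 5 + \left(C + 78\right) = 5 + \left(78 + C\right) = 83 + C$)
$y = -396$ ($y = \left(-17 - 19\right) \left(-1 + 12\right) = \left(-36\right) 11 = -396$)
$y \left(-12 + D{\left(-3 \right)}\right) = - 396 \left(-12 + \left(83 - 3\right)\right) = - 396 \left(-12 + 80\right) = \left(-396\right) 68 = -26928$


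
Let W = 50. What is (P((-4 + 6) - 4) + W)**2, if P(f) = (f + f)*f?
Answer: 3364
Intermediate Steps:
P(f) = 2*f**2 (P(f) = (2*f)*f = 2*f**2)
(P((-4 + 6) - 4) + W)**2 = (2*((-4 + 6) - 4)**2 + 50)**2 = (2*(2 - 4)**2 + 50)**2 = (2*(-2)**2 + 50)**2 = (2*4 + 50)**2 = (8 + 50)**2 = 58**2 = 3364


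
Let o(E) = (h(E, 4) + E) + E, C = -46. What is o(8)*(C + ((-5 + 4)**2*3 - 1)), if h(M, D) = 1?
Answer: -748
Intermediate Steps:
o(E) = 1 + 2*E (o(E) = (1 + E) + E = 1 + 2*E)
o(8)*(C + ((-5 + 4)**2*3 - 1)) = (1 + 2*8)*(-46 + ((-5 + 4)**2*3 - 1)) = (1 + 16)*(-46 + ((-1)**2*3 - 1)) = 17*(-46 + (1*3 - 1)) = 17*(-46 + (3 - 1)) = 17*(-46 + 2) = 17*(-44) = -748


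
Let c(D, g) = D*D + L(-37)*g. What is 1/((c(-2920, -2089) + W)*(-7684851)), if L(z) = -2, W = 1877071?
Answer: -1/79981231825299 ≈ -1.2503e-14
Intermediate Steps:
c(D, g) = D² - 2*g (c(D, g) = D*D - 2*g = D² - 2*g)
1/((c(-2920, -2089) + W)*(-7684851)) = 1/((((-2920)² - 2*(-2089)) + 1877071)*(-7684851)) = -1/7684851/((8526400 + 4178) + 1877071) = -1/7684851/(8530578 + 1877071) = -1/7684851/10407649 = (1/10407649)*(-1/7684851) = -1/79981231825299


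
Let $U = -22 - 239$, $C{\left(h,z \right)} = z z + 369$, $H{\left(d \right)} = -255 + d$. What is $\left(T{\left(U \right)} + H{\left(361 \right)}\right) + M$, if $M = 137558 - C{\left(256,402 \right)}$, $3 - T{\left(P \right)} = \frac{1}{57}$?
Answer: $- \frac{1385443}{57} \approx -24306.0$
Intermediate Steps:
$C{\left(h,z \right)} = 369 + z^{2}$ ($C{\left(h,z \right)} = z^{2} + 369 = 369 + z^{2}$)
$U = -261$ ($U = -22 - 239 = -261$)
$T{\left(P \right)} = \frac{170}{57}$ ($T{\left(P \right)} = 3 - \frac{1}{57} = \frac{170}{57}$)
$M = -24415$ ($M = 137558 - \left(369 + 402^{2}\right) = 137558 - \left(369 + 161604\right) = 137558 - 161973 = -24415$)
$\left(T{\left(U \right)} + H{\left(361 \right)}\right) + M = \left(\frac{170}{57} + \left(-255 + 361\right)\right) - 24415 = \left(\frac{170}{57} + 106\right) - 24415 = \frac{6212}{57} - 24415 = - \frac{1385443}{57}$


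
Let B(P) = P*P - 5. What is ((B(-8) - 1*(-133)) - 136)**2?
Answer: 3136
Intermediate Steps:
B(P) = -5 + P**2 (B(P) = P**2 - 5 = -5 + P**2)
((B(-8) - 1*(-133)) - 136)**2 = (((-5 + (-8)**2) - 1*(-133)) - 136)**2 = (((-5 + 64) + 133) - 136)**2 = ((59 + 133) - 136)**2 = (192 - 136)**2 = 56**2 = 3136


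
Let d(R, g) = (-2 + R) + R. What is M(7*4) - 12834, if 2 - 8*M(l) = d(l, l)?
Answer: -25681/2 ≈ -12841.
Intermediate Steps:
d(R, g) = -2 + 2*R
M(l) = ½ - l/4 (M(l) = ¼ - (-2 + 2*l)/8 = ¼ + (¼ - l/4) = ½ - l/4)
M(7*4) - 12834 = (½ - 7*4/4) - 12834 = (½ - ¼*28) - 12834 = (½ - 7) - 12834 = -13/2 - 12834 = -25681/2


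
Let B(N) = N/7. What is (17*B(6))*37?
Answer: 3774/7 ≈ 539.14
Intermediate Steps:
B(N) = N/7 (B(N) = N*(⅐) = N/7)
(17*B(6))*37 = (17*((⅐)*6))*37 = (17*(6/7))*37 = (102/7)*37 = 3774/7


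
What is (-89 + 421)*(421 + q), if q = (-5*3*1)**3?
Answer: -980728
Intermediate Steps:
q = -3375 (q = (-15*1)**3 = (-15)**3 = -3375)
(-89 + 421)*(421 + q) = (-89 + 421)*(421 - 3375) = 332*(-2954) = -980728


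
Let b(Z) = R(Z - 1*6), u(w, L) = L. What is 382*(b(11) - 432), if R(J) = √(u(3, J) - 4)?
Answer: -164642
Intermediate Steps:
R(J) = √(-4 + J) (R(J) = √(J - 4) = √(-4 + J))
b(Z) = √(-10 + Z) (b(Z) = √(-4 + (Z - 1*6)) = √(-4 + (Z - 6)) = √(-4 + (-6 + Z)) = √(-10 + Z))
382*(b(11) - 432) = 382*(√(-10 + 11) - 432) = 382*(√1 - 432) = 382*(1 - 432) = 382*(-431) = -164642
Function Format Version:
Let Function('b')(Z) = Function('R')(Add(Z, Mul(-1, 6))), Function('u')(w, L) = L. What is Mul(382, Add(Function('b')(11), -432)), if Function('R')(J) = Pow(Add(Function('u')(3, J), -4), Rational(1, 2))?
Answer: -164642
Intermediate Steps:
Function('R')(J) = Pow(Add(-4, J), Rational(1, 2)) (Function('R')(J) = Pow(Add(J, -4), Rational(1, 2)) = Pow(Add(-4, J), Rational(1, 2)))
Function('b')(Z) = Pow(Add(-10, Z), Rational(1, 2)) (Function('b')(Z) = Pow(Add(-4, Add(Z, Mul(-1, 6))), Rational(1, 2)) = Pow(Add(-4, Add(Z, -6)), Rational(1, 2)) = Pow(Add(-4, Add(-6, Z)), Rational(1, 2)) = Pow(Add(-10, Z), Rational(1, 2)))
Mul(382, Add(Function('b')(11), -432)) = Mul(382, Add(Pow(Add(-10, 11), Rational(1, 2)), -432)) = Mul(382, Add(Pow(1, Rational(1, 2)), -432)) = Mul(382, Add(1, -432)) = Mul(382, -431) = -164642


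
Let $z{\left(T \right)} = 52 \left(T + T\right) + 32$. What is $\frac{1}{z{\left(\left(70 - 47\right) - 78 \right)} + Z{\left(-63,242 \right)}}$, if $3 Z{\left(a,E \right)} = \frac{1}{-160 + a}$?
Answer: $- \frac{669}{3805273} \approx -0.00017581$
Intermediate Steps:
$Z{\left(a,E \right)} = \frac{1}{3 \left(-160 + a\right)}$
$z{\left(T \right)} = 32 + 104 T$ ($z{\left(T \right)} = 52 \cdot 2 T + 32 = 104 T + 32 = 32 + 104 T$)
$\frac{1}{z{\left(\left(70 - 47\right) - 78 \right)} + Z{\left(-63,242 \right)}} = \frac{1}{\left(32 + 104 \left(\left(70 - 47\right) - 78\right)\right) + \frac{1}{3 \left(-160 - 63\right)}} = \frac{1}{\left(32 + 104 \left(23 - 78\right)\right) + \frac{1}{3 \left(-223\right)}} = \frac{1}{\left(32 + 104 \left(-55\right)\right) + \frac{1}{3} \left(- \frac{1}{223}\right)} = \frac{1}{\left(32 - 5720\right) - \frac{1}{669}} = \frac{1}{-5688 - \frac{1}{669}} = \frac{1}{- \frac{3805273}{669}} = - \frac{669}{3805273}$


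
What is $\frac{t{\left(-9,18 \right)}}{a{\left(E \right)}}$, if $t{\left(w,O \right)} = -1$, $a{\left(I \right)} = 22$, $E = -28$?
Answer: $- \frac{1}{22} \approx -0.045455$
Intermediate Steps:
$\frac{t{\left(-9,18 \right)}}{a{\left(E \right)}} = - \frac{1}{22}$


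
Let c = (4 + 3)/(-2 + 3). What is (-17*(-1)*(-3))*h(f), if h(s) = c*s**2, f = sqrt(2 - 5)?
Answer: 1071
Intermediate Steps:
f = I*sqrt(3) (f = sqrt(-3) = I*sqrt(3) ≈ 1.732*I)
c = 7 (c = 7/1 = 7*1 = 7)
h(s) = 7*s**2
(-17*(-1)*(-3))*h(f) = (-17*(-1)*(-3))*(7*(I*sqrt(3))**2) = (17*(-3))*(7*(-3)) = -51*(-21) = 1071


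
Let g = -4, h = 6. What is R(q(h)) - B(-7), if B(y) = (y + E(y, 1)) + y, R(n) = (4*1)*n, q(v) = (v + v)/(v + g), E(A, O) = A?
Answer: 45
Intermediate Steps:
q(v) = 2*v/(-4 + v) (q(v) = (v + v)/(v - 4) = (2*v)/(-4 + v) = 2*v/(-4 + v))
R(n) = 4*n
B(y) = 3*y (B(y) = (y + y) + y = 2*y + y = 3*y)
R(q(h)) - B(-7) = 4*(2*6/(-4 + 6)) - 3*(-7) = 4*(2*6/2) - 1*(-21) = 4*(2*6*(1/2)) + 21 = 4*6 + 21 = 24 + 21 = 45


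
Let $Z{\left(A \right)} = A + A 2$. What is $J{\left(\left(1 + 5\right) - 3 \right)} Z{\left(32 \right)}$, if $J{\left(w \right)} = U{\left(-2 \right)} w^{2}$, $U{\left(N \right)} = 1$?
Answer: $864$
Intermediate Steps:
$Z{\left(A \right)} = 3 A$ ($Z{\left(A \right)} = A + 2 A = 3 A$)
$J{\left(w \right)} = w^{2}$ ($J{\left(w \right)} = 1 w^{2} = w^{2}$)
$J{\left(\left(1 + 5\right) - 3 \right)} Z{\left(32 \right)} = \left(\left(1 + 5\right) - 3\right)^{2} \cdot 3 \cdot 32 = \left(6 - 3\right)^{2} \cdot 96 = 3^{2} \cdot 96 = 9 \cdot 96 = 864$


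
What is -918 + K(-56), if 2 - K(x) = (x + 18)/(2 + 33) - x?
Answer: -33982/35 ≈ -970.91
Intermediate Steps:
K(x) = 52/35 + 34*x/35 (K(x) = 2 - ((x + 18)/(2 + 33) - x) = 2 - ((18 + x)/35 - x) = 2 - ((18 + x)*(1/35) - x) = 2 - ((18/35 + x/35) - x) = 2 - (18/35 - 34*x/35) = 2 + (-18/35 + 34*x/35) = 52/35 + 34*x/35)
-918 + K(-56) = -918 + (52/35 + (34/35)*(-56)) = -918 + (52/35 - 272/5) = -918 - 1852/35 = -33982/35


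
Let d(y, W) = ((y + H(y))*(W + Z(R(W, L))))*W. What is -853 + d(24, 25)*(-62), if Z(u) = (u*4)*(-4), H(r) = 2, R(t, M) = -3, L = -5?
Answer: -2942753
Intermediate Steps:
Z(u) = -16*u (Z(u) = (4*u)*(-4) = -16*u)
d(y, W) = W*(2 + y)*(48 + W) (d(y, W) = ((y + 2)*(W - 16*(-3)))*W = ((2 + y)*(W + 48))*W = ((2 + y)*(48 + W))*W = W*(2 + y)*(48 + W))
-853 + d(24, 25)*(-62) = -853 + (25*(96 + 2*25 + 48*24 + 25*24))*(-62) = -853 + (25*(96 + 50 + 1152 + 600))*(-62) = -853 + (25*1898)*(-62) = -853 + 47450*(-62) = -853 - 2941900 = -2942753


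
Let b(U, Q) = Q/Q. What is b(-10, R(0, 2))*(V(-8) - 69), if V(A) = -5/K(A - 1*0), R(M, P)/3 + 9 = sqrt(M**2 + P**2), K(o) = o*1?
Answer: -547/8 ≈ -68.375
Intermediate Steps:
K(o) = o
R(M, P) = -27 + 3*sqrt(M**2 + P**2)
b(U, Q) = 1
V(A) = -5/A (V(A) = -5/(A - 1*0) = -5/(A + 0) = -5/A)
b(-10, R(0, 2))*(V(-8) - 69) = 1*(-5/(-8) - 69) = 1*(-5*(-1/8) - 69) = 1*(5/8 - 69) = 1*(-547/8) = -547/8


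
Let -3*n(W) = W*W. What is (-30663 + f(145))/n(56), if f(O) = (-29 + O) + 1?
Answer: 45819/1568 ≈ 29.221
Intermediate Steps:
n(W) = -W**2/3 (n(W) = -W*W/3 = -W**2/3)
f(O) = -28 + O
(-30663 + f(145))/n(56) = (-30663 + (-28 + 145))/((-1/3*56**2)) = (-30663 + 117)/((-1/3*3136)) = -30546/(-3136/3) = -30546*(-3/3136) = 45819/1568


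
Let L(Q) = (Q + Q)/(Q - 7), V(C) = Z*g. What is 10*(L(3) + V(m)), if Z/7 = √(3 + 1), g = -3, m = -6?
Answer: -435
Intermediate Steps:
Z = 14 (Z = 7*√(3 + 1) = 7*√4 = 7*2 = 14)
V(C) = -42 (V(C) = 14*(-3) = -42)
L(Q) = 2*Q/(-7 + Q) (L(Q) = (2*Q)/(-7 + Q) = 2*Q/(-7 + Q))
10*(L(3) + V(m)) = 10*(2*3/(-7 + 3) - 42) = 10*(2*3/(-4) - 42) = 10*(2*3*(-¼) - 42) = 10*(-3/2 - 42) = 10*(-87/2) = -435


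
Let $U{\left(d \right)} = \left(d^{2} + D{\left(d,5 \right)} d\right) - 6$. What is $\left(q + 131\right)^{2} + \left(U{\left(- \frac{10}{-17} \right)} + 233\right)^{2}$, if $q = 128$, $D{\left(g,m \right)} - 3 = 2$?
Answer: $\frac{10031974010}{83521} \approx 1.2011 \cdot 10^{5}$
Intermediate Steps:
$D{\left(g,m \right)} = 5$ ($D{\left(g,m \right)} = 3 + 2 = 5$)
$U{\left(d \right)} = -6 + d^{2} + 5 d$ ($U{\left(d \right)} = \left(d^{2} + 5 d\right) - 6 = -6 + d^{2} + 5 d$)
$\left(q + 131\right)^{2} + \left(U{\left(- \frac{10}{-17} \right)} + 233\right)^{2} = \left(128 + 131\right)^{2} + \left(\left(-6 + \left(- \frac{10}{-17}\right)^{2} + 5 \left(- \frac{10}{-17}\right)\right) + 233\right)^{2} = 259^{2} + \left(\left(-6 + \left(\left(-10\right) \left(- \frac{1}{17}\right)\right)^{2} + 5 \left(\left(-10\right) \left(- \frac{1}{17}\right)\right)\right) + 233\right)^{2} = 67081 + \left(\left(-6 + \left(\frac{10}{17}\right)^{2} + 5 \cdot \frac{10}{17}\right) + 233\right)^{2} = 67081 + \left(\left(-6 + \frac{100}{289} + \frac{50}{17}\right) + 233\right)^{2} = 67081 + \left(- \frac{784}{289} + 233\right)^{2} = 67081 + \left(\frac{66553}{289}\right)^{2} = 67081 + \frac{4429301809}{83521} = \frac{10031974010}{83521}$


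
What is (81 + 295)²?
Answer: 141376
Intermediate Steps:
(81 + 295)² = 376² = 141376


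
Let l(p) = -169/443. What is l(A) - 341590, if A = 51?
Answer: -151324539/443 ≈ -3.4159e+5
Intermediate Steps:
l(p) = -169/443 (l(p) = -169*1/443 = -169/443)
l(A) - 341590 = -169/443 - 341590 = -151324539/443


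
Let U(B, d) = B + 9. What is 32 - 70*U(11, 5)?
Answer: -1368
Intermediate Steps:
U(B, d) = 9 + B
32 - 70*U(11, 5) = 32 - 70*(9 + 11) = 32 - 70*20 = 32 - 1400 = -1368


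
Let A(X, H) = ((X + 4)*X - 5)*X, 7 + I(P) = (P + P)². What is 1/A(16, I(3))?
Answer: 1/5040 ≈ 0.00019841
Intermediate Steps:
I(P) = -7 + 4*P² (I(P) = -7 + (P + P)² = -7 + (2*P)² = -7 + 4*P²)
A(X, H) = X*(-5 + X*(4 + X)) (A(X, H) = ((4 + X)*X - 5)*X = (X*(4 + X) - 5)*X = (-5 + X*(4 + X))*X = X*(-5 + X*(4 + X)))
1/A(16, I(3)) = 1/(16*(-5 + 16² + 4*16)) = 1/(16*(-5 + 256 + 64)) = 1/(16*315) = 1/5040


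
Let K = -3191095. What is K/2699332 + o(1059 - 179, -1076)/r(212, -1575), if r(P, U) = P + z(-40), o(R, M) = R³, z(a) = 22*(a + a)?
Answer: -459881029129765/1044641484 ≈ -4.4023e+5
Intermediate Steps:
z(a) = 44*a (z(a) = 22*(2*a) = 44*a)
r(P, U) = -1760 + P (r(P, U) = P + 44*(-40) = P - 1760 = -1760 + P)
K/2699332 + o(1059 - 179, -1076)/r(212, -1575) = -3191095/2699332 + (1059 - 179)³/(-1760 + 212) = -3191095*1/2699332 + 880³/(-1548) = -3191095/2699332 + 681472000*(-1/1548) = -3191095/2699332 - 170368000/387 = -459881029129765/1044641484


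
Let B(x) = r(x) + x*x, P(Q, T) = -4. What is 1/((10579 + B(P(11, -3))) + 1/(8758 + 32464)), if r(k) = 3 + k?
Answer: 41222/436705869 ≈ 9.4393e-5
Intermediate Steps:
B(x) = 3 + x + x² (B(x) = (3 + x) + x*x = (3 + x) + x² = 3 + x + x²)
1/((10579 + B(P(11, -3))) + 1/(8758 + 32464)) = 1/((10579 + (3 - 4 + (-4)²)) + 1/(8758 + 32464)) = 1/((10579 + (3 - 4 + 16)) + 1/41222) = 1/((10579 + 15) + 1/41222) = 1/(10594 + 1/41222) = 1/(436705869/41222) = 41222/436705869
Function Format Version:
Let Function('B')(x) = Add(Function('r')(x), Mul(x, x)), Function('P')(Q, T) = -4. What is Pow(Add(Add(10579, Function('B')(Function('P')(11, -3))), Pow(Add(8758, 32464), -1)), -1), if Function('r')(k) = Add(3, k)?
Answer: Rational(41222, 436705869) ≈ 9.4393e-5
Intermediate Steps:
Function('B')(x) = Add(3, x, Pow(x, 2)) (Function('B')(x) = Add(Add(3, x), Mul(x, x)) = Add(Add(3, x), Pow(x, 2)) = Add(3, x, Pow(x, 2)))
Pow(Add(Add(10579, Function('B')(Function('P')(11, -3))), Pow(Add(8758, 32464), -1)), -1) = Pow(Add(Add(10579, Add(3, -4, Pow(-4, 2))), Pow(Add(8758, 32464), -1)), -1) = Pow(Add(Add(10579, Add(3, -4, 16)), Pow(41222, -1)), -1) = Pow(Add(Add(10579, 15), Rational(1, 41222)), -1) = Pow(Add(10594, Rational(1, 41222)), -1) = Pow(Rational(436705869, 41222), -1) = Rational(41222, 436705869)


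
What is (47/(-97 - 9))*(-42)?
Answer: 987/53 ≈ 18.623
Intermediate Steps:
(47/(-97 - 9))*(-42) = (47/(-106))*(-42) = (47*(-1/106))*(-42) = -47/106*(-42) = 987/53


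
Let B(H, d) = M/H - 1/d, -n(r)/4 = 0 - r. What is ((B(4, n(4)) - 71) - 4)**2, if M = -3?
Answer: 1471369/256 ≈ 5747.5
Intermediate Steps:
n(r) = 4*r (n(r) = -4*(0 - r) = -(-4)*r = 4*r)
B(H, d) = -1/d - 3/H (B(H, d) = -3/H - 1/d = -1/d - 3/H)
((B(4, n(4)) - 71) - 4)**2 = (((-1/(4*4) - 3/4) - 71) - 4)**2 = (((-1/16 - 3*1/4) - 71) - 4)**2 = (((-1*1/16 - 3/4) - 71) - 4)**2 = (((-1/16 - 3/4) - 71) - 4)**2 = ((-13/16 - 71) - 4)**2 = (-1149/16 - 4)**2 = (-1213/16)**2 = 1471369/256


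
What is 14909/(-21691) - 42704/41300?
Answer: -385508541/223959575 ≈ -1.7213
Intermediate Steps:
14909/(-21691) - 42704/41300 = 14909*(-1/21691) - 42704*1/41300 = -14909/21691 - 10676/10325 = -385508541/223959575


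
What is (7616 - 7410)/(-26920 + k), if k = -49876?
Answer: -103/38398 ≈ -0.0026824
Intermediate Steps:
(7616 - 7410)/(-26920 + k) = (7616 - 7410)/(-26920 - 49876) = 206/(-76796) = 206*(-1/76796) = -103/38398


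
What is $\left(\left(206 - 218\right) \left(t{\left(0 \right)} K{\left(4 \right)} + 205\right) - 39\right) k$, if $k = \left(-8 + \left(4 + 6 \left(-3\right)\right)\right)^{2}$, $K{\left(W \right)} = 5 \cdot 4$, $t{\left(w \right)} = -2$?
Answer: $-977196$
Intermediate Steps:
$K{\left(W \right)} = 20$
$k = 484$ ($k = \left(-8 + \left(4 - 18\right)\right)^{2} = \left(-8 - 14\right)^{2} = \left(-22\right)^{2} = 484$)
$\left(\left(206 - 218\right) \left(t{\left(0 \right)} K{\left(4 \right)} + 205\right) - 39\right) k = \left(\left(206 - 218\right) \left(\left(-2\right) 20 + 205\right) - 39\right) 484 = \left(- 12 \left(-40 + 205\right) - 39\right) 484 = \left(\left(-12\right) 165 - 39\right) 484 = \left(-1980 - 39\right) 484 = \left(-2019\right) 484 = -977196$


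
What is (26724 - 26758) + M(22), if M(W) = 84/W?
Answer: -332/11 ≈ -30.182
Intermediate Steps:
(26724 - 26758) + M(22) = (26724 - 26758) + 84/22 = -34 + 84*(1/22) = -34 + 42/11 = -332/11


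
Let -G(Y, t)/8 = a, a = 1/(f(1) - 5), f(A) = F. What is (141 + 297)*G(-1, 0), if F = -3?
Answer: 438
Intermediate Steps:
f(A) = -3
a = -1/8 (a = 1/(-3 - 5) = 1/(-8) = -1/8 ≈ -0.12500)
G(Y, t) = 1 (G(Y, t) = -8*(-1/8) = 1)
(141 + 297)*G(-1, 0) = (141 + 297)*1 = 438*1 = 438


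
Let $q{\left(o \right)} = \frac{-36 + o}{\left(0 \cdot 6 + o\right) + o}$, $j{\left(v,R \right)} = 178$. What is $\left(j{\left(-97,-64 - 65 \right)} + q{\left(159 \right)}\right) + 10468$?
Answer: $\frac{1128517}{106} \approx 10646.0$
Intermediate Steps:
$q{\left(o \right)} = \frac{-36 + o}{2 o}$ ($q{\left(o \right)} = \frac{-36 + o}{\left(0 + o\right) + o} = \frac{-36 + o}{o + o} = \frac{-36 + o}{2 o}$)
$\left(j{\left(-97,-64 - 65 \right)} + q{\left(159 \right)}\right) + 10468 = \left(178 + \frac{-36 + 159}{2 \cdot 159}\right) + 10468 = \left(178 + \frac{1}{2} \cdot \frac{1}{159} \cdot 123\right) + 10468 = \left(178 + \frac{41}{106}\right) + 10468 = \frac{18909}{106} + 10468 = \frac{1128517}{106}$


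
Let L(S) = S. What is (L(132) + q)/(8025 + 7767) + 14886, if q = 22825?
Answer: 235102669/15792 ≈ 14887.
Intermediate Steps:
(L(132) + q)/(8025 + 7767) + 14886 = (132 + 22825)/(8025 + 7767) + 14886 = 22957/15792 + 14886 = 235102669/15792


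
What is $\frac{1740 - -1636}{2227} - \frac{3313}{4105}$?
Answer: $\frac{6480429}{9141835} \approx 0.70888$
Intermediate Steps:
$\frac{1740 - -1636}{2227} - \frac{3313}{4105} = \left(1740 + 1636\right) \frac{1}{2227} - \frac{3313}{4105} = 3376 \cdot \frac{1}{2227} - \frac{3313}{4105} = \frac{3376}{2227} - \frac{3313}{4105} = \frac{6480429}{9141835}$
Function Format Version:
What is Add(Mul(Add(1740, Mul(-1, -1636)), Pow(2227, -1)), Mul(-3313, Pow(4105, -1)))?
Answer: Rational(6480429, 9141835) ≈ 0.70888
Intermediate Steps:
Add(Mul(Add(1740, Mul(-1, -1636)), Pow(2227, -1)), Mul(-3313, Pow(4105, -1))) = Add(Mul(Add(1740, 1636), Rational(1, 2227)), Mul(-3313, Rational(1, 4105))) = Add(Mul(3376, Rational(1, 2227)), Rational(-3313, 4105)) = Add(Rational(3376, 2227), Rational(-3313, 4105)) = Rational(6480429, 9141835)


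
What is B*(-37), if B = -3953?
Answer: 146261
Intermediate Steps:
B*(-37) = -3953*(-37) = 146261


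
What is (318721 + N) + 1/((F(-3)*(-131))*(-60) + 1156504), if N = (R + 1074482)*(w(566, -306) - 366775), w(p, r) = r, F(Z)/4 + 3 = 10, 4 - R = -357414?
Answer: -723564163897968535/1376584 ≈ -5.2562e+11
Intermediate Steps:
R = 357418 (R = 4 - 1*(-357414) = 4 + 357414 = 357418)
F(Z) = 28 (F(Z) = -12 + 4*10 = -12 + 40 = 28)
N = -525623283900 (N = (357418 + 1074482)*(-306 - 366775) = 1431900*(-367081) = -525623283900)
(318721 + N) + 1/((F(-3)*(-131))*(-60) + 1156504) = (318721 - 525623283900) + 1/((28*(-131))*(-60) + 1156504) = -525622965179 + 1/(-3668*(-60) + 1156504) = -525622965179 + 1/(220080 + 1156504) = -525622965179 + 1/1376584 = -723564163897968535/1376584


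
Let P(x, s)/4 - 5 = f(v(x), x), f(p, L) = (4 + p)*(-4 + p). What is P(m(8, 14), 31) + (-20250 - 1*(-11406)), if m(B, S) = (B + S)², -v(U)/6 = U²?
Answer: 7902125780296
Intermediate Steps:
v(U) = -6*U²
f(p, L) = (-4 + p)*(4 + p)
P(x, s) = -44 + 144*x⁴ (P(x, s) = 20 + 4*(-16 + (-6*x²)²) = 20 + 4*(-16 + 36*x⁴) = 20 + (-64 + 144*x⁴) = -44 + 144*x⁴)
P(m(8, 14), 31) + (-20250 - 1*(-11406)) = (-44 + 144*((8 + 14)²)⁴) + (-20250 - 1*(-11406)) = (-44 + 144*(22²)⁴) + (-20250 + 11406) = (-44 + 144*484⁴) - 8844 = (-44 + 144*54875873536) - 8844 = (-44 + 7902125789184) - 8844 = 7902125789140 - 8844 = 7902125780296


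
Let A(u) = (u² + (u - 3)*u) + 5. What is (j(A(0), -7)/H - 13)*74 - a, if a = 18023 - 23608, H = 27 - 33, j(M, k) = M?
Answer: 13684/3 ≈ 4561.3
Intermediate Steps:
A(u) = 5 + u² + u*(-3 + u) (A(u) = (u² + (-3 + u)*u) + 5 = (u² + u*(-3 + u)) + 5 = 5 + u² + u*(-3 + u))
H = -6
a = -5585
(j(A(0), -7)/H - 13)*74 - a = ((5 - 3*0 + 2*0²)/(-6) - 13)*74 - 1*(-5585) = ((5 + 0 + 2*0)*(-⅙) - 13)*74 + 5585 = ((5 + 0 + 0)*(-⅙) - 13)*74 + 5585 = (5*(-⅙) - 13)*74 + 5585 = (-⅚ - 13)*74 + 5585 = -83/6*74 + 5585 = -3071/3 + 5585 = 13684/3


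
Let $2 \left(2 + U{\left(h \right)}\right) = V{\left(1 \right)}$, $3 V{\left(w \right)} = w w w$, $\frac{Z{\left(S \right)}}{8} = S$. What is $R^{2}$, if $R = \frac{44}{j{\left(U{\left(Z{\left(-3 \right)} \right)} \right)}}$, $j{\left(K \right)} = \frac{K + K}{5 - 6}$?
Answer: $144$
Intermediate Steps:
$Z{\left(S \right)} = 8 S$
$V{\left(w \right)} = \frac{w^{3}}{3}$ ($V{\left(w \right)} = \frac{w w w}{3} = \frac{w^{2} w}{3} = \frac{w^{3}}{3}$)
$U{\left(h \right)} = - \frac{11}{6}$ ($U{\left(h \right)} = -2 + \frac{\frac{1}{3} \cdot 1^{3}}{2} = -2 + \frac{\frac{1}{3} \cdot 1}{2} = -2 + \frac{1}{2} \cdot \frac{1}{3} = -2 + \frac{1}{6} = - \frac{11}{6}$)
$j{\left(K \right)} = - 2 K$ ($j{\left(K \right)} = \frac{2 K}{-1} = 2 K \left(-1\right) = - 2 K$)
$R = 12$ ($R = \frac{44}{\left(-2\right) \left(- \frac{11}{6}\right)} = \frac{44}{\frac{11}{3}} = 44 \cdot \frac{3}{11} = 12$)
$R^{2} = 12^{2} = 144$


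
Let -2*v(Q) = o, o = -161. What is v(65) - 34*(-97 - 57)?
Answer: 10633/2 ≈ 5316.5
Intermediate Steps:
v(Q) = 161/2 (v(Q) = -½*(-161) = 161/2)
v(65) - 34*(-97 - 57) = 161/2 - 34*(-97 - 57) = 161/2 - 34*(-154) = 161/2 + 5236 = 10633/2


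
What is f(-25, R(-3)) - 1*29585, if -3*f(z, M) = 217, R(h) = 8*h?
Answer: -88972/3 ≈ -29657.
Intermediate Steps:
f(z, M) = -217/3 (f(z, M) = -⅓*217 = -217/3)
f(-25, R(-3)) - 1*29585 = -217/3 - 1*29585 = -217/3 - 29585 = -88972/3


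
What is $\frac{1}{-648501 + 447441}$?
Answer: $- \frac{1}{201060} \approx -4.9736 \cdot 10^{-6}$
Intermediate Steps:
$\frac{1}{-648501 + 447441} = \frac{1}{-201060} = - \frac{1}{201060}$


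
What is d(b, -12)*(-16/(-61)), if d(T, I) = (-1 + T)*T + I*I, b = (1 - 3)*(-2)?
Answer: 2496/61 ≈ 40.918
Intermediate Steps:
b = 4 (b = -2*(-2) = 4)
d(T, I) = I² + T*(-1 + T) (d(T, I) = T*(-1 + T) + I² = I² + T*(-1 + T))
d(b, -12)*(-16/(-61)) = ((-12)² + 4² - 1*4)*(-16/(-61)) = (144 + 16 - 4)*(-16*(-1/61)) = 156*(16/61) = 2496/61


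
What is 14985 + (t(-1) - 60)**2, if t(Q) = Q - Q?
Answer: 18585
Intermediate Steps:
t(Q) = 0
14985 + (t(-1) - 60)**2 = 14985 + (0 - 60)**2 = 14985 + (-60)**2 = 14985 + 3600 = 18585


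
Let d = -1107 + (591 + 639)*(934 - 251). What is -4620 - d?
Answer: -843603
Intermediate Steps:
d = 838983 (d = -1107 + 1230*683 = -1107 + 840090 = 838983)
-4620 - d = -4620 - 1*838983 = -4620 - 838983 = -843603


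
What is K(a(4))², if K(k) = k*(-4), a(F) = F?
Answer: 256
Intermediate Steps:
K(k) = -4*k
K(a(4))² = (-4*4)² = (-16)² = 256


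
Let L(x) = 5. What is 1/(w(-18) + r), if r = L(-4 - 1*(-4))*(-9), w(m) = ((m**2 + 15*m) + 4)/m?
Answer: -9/434 ≈ -0.020737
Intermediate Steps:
w(m) = (4 + m**2 + 15*m)/m
r = -45 (r = 5*(-9) = -45)
1/(w(-18) + r) = 1/((15 - 18 + 4/(-18)) - 45) = 1/((15 - 18 + 4*(-1/18)) - 45) = 1/((15 - 18 - 2/9) - 45) = 1/(-29/9 - 45) = 1/(-434/9) = -9/434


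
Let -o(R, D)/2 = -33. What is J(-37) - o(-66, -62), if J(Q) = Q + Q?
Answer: -140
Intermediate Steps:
J(Q) = 2*Q
o(R, D) = 66 (o(R, D) = -2*(-33) = 66)
J(-37) - o(-66, -62) = 2*(-37) - 1*66 = -74 - 66 = -140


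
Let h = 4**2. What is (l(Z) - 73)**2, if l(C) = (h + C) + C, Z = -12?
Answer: 6561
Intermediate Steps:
h = 16
l(C) = 16 + 2*C (l(C) = (16 + C) + C = 16 + 2*C)
(l(Z) - 73)**2 = ((16 + 2*(-12)) - 73)**2 = ((16 - 24) - 73)**2 = (-8 - 73)**2 = (-81)**2 = 6561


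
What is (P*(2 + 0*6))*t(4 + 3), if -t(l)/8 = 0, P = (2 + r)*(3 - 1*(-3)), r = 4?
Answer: 0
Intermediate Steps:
P = 36 (P = (2 + 4)*(3 - 1*(-3)) = 6*(3 + 3) = 6*6 = 36)
t(l) = 0 (t(l) = -8*0 = 0)
(P*(2 + 0*6))*t(4 + 3) = (36*(2 + 0*6))*0 = (36*(2 + 0))*0 = (36*2)*0 = 72*0 = 0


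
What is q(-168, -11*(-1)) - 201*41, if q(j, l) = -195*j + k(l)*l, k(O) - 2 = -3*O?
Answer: 24178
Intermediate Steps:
k(O) = 2 - 3*O
q(j, l) = -195*j + l*(2 - 3*l) (q(j, l) = -195*j + (2 - 3*l)*l = -195*j + l*(2 - 3*l))
q(-168, -11*(-1)) - 201*41 = (-195*(-168) - (-11*(-1))*(-2 + 3*(-11*(-1)))) - 201*41 = (32760 - 1*11*(-2 + 3*11)) - 1*8241 = (32760 - 1*11*(-2 + 33)) - 8241 = (32760 - 1*11*31) - 8241 = (32760 - 341) - 8241 = 32419 - 8241 = 24178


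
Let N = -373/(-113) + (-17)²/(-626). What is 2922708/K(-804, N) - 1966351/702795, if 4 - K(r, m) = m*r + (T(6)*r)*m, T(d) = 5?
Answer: 17924343773715643/85138337665140 ≈ 210.53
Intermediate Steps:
N = 200841/70738 (N = -373*(-1/113) + 289*(-1/626) = 373/113 - 289/626 = 200841/70738 ≈ 2.8392)
K(r, m) = 4 - 6*m*r (K(r, m) = 4 - (m*r + (5*r)*m) = 4 - (m*r + 5*m*r) = 4 - 6*m*r)
2922708/K(-804, N) - 1966351/702795 = 2922708/(4 - 6*200841/70738*(-804)) - 1966351/702795 = 2922708/(4 + 484428492/35369) - 1966351*1/702795 = 2922708/(484569968/35369) - 1966351/702795 = 2922708*(35369/484569968) - 1966351/702795 = 25843314813/121142492 - 1966351/702795 = 17924343773715643/85138337665140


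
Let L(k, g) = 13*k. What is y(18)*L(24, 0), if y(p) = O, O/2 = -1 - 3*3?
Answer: -6240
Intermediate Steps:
O = -20 (O = 2*(-1 - 3*3) = 2*(-1 - 9) = 2*(-10) = -20)
y(p) = -20
y(18)*L(24, 0) = -260*24 = -20*312 = -6240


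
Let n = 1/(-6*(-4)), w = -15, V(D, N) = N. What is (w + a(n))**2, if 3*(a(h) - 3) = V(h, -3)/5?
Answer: 3721/25 ≈ 148.84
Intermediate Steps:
n = 1/24 (n = -1/6*(-1/4) = 1/24 ≈ 0.041667)
a(h) = 14/5 (a(h) = 3 + (-3/5)/3 = 3 + (-3*1/5)/3 = 3 + (1/3)*(-3/5) = 3 - 1/5 = 14/5)
(w + a(n))**2 = (-15 + 14/5)**2 = (-61/5)**2 = 3721/25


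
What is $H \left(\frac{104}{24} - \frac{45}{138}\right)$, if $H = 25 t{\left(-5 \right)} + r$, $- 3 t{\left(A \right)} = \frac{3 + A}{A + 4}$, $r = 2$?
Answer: $- \frac{12166}{207} \approx -58.773$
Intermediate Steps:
$t{\left(A \right)} = - \frac{3 + A}{3 \left(4 + A\right)}$ ($t{\left(A \right)} = - \frac{\left(3 + A\right) \frac{1}{A + 4}}{3} = - \frac{\left(3 + A\right) \frac{1}{4 + A}}{3} = - \frac{\frac{1}{4 + A} \left(3 + A\right)}{3} = - \frac{3 + A}{3 \left(4 + A\right)}$)
$H = - \frac{44}{3}$ ($H = 25 \frac{-3 - -5}{3 \left(4 - 5\right)} + 2 = 25 \frac{-3 + 5}{3 \left(-1\right)} + 2 = 25 \cdot \frac{1}{3} \left(-1\right) 2 + 2 = 25 \left(- \frac{2}{3}\right) + 2 = - \frac{50}{3} + 2 = - \frac{44}{3} \approx -14.667$)
$H \left(\frac{104}{24} - \frac{45}{138}\right) = - \frac{44 \left(\frac{104}{24} - \frac{45}{138}\right)}{3} = - \frac{44 \left(104 \cdot \frac{1}{24} - \frac{15}{46}\right)}{3} = - \frac{44 \left(\frac{13}{3} - \frac{15}{46}\right)}{3} = \left(- \frac{44}{3}\right) \frac{553}{138} = - \frac{12166}{207}$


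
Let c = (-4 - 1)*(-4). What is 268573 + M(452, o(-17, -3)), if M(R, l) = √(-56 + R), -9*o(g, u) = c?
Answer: 268573 + 6*√11 ≈ 2.6859e+5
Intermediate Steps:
c = 20 (c = -5*(-4) = 20)
o(g, u) = -20/9 (o(g, u) = -⅑*20 = -20/9)
268573 + M(452, o(-17, -3)) = 268573 + √(-56 + 452) = 268573 + √396 = 268573 + 6*√11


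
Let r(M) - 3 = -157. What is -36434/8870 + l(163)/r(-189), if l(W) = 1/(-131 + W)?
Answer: -89777811/21855680 ≈ -4.1078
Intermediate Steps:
r(M) = -154 (r(M) = 3 - 157 = -154)
-36434/8870 + l(163)/r(-189) = -36434/8870 + 1/((-131 + 163)*(-154)) = -36434*1/8870 - 1/154/32 = -18217/4435 + (1/32)*(-1/154) = -18217/4435 - 1/4928 = -89777811/21855680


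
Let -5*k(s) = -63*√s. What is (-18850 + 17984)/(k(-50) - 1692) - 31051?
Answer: -4952211535/159489 + 3031*I*√2/159489 ≈ -31051.0 + 0.026876*I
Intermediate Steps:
k(s) = 63*√s/5 (k(s) = -(-63)*√s/5 = 63*√s/5)
(-18850 + 17984)/(k(-50) - 1692) - 31051 = (-18850 + 17984)/(63*√(-50)/5 - 1692) - 31051 = -866/(63*(5*I*√2)/5 - 1692) - 31051 = -866/(63*I*√2 - 1692) - 31051 = -866/(-1692 + 63*I*√2) - 31051 = -31051 - 866/(-1692 + 63*I*√2)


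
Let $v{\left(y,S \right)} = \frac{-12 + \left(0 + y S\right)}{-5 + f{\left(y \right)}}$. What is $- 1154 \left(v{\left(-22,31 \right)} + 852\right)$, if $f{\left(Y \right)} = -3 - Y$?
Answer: $- \frac{6482018}{7} \approx -9.26 \cdot 10^{5}$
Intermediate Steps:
$v{\left(y,S \right)} = \frac{-12 + S y}{-8 - y}$ ($v{\left(y,S \right)} = \frac{-12 + \left(0 + y S\right)}{-5 - \left(3 + y\right)} = \frac{-12 + \left(0 + S y\right)}{-8 - y} = \frac{-12 + S y}{-8 - y}$)
$- 1154 \left(v{\left(-22,31 \right)} + 852\right) = - 1154 \left(\frac{12 - 31 \left(-22\right)}{8 - 22} + 852\right) = - 1154 \left(\frac{12 + 682}{-14} + 852\right) = - 1154 \left(\left(- \frac{1}{14}\right) 694 + 852\right) = - 1154 \left(- \frac{347}{7} + 852\right) = \left(-1154\right) \frac{5617}{7} = - \frac{6482018}{7}$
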